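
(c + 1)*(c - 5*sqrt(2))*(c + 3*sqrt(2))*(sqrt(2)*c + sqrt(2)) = sqrt(2)*c^4 - 4*c^3 + 2*sqrt(2)*c^3 - 29*sqrt(2)*c^2 - 8*c^2 - 60*sqrt(2)*c - 4*c - 30*sqrt(2)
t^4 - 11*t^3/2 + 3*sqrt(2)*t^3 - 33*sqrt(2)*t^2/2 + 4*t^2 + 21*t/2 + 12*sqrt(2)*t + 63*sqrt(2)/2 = (t - 7/2)*(t - 3)*(t + 1)*(t + 3*sqrt(2))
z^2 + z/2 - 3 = (z - 3/2)*(z + 2)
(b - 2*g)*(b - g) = b^2 - 3*b*g + 2*g^2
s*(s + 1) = s^2 + s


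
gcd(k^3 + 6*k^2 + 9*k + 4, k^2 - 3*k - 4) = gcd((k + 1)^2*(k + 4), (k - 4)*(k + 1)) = k + 1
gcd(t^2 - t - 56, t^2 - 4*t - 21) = 1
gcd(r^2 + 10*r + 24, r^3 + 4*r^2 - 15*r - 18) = r + 6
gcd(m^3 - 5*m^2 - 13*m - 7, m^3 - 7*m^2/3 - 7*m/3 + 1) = m + 1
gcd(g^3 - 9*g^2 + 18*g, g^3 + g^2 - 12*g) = g^2 - 3*g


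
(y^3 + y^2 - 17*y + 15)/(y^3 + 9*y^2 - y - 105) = (y - 1)/(y + 7)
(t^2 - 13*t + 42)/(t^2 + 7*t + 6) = (t^2 - 13*t + 42)/(t^2 + 7*t + 6)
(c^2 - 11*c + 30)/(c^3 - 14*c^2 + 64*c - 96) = (c - 5)/(c^2 - 8*c + 16)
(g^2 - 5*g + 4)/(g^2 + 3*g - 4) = (g - 4)/(g + 4)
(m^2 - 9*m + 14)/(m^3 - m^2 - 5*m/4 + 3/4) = 4*(m^2 - 9*m + 14)/(4*m^3 - 4*m^2 - 5*m + 3)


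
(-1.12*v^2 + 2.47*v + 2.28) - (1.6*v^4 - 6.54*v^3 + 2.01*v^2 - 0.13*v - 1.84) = -1.6*v^4 + 6.54*v^3 - 3.13*v^2 + 2.6*v + 4.12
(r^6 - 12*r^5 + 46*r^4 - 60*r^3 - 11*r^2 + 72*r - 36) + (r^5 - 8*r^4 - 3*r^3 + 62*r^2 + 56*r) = r^6 - 11*r^5 + 38*r^4 - 63*r^3 + 51*r^2 + 128*r - 36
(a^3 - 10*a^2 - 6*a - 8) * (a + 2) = a^4 - 8*a^3 - 26*a^2 - 20*a - 16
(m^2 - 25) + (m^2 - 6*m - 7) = 2*m^2 - 6*m - 32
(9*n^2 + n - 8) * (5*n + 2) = 45*n^3 + 23*n^2 - 38*n - 16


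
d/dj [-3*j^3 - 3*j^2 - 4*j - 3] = -9*j^2 - 6*j - 4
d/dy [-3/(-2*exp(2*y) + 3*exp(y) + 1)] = (9 - 12*exp(y))*exp(y)/(-2*exp(2*y) + 3*exp(y) + 1)^2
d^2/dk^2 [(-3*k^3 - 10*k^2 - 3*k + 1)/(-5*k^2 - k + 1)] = 2*(43*k^3 + 66*k^2 + 39*k + 7)/(125*k^6 + 75*k^5 - 60*k^4 - 29*k^3 + 12*k^2 + 3*k - 1)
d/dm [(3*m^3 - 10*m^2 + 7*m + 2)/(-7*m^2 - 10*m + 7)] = (-21*m^4 - 60*m^3 + 212*m^2 - 112*m + 69)/(49*m^4 + 140*m^3 + 2*m^2 - 140*m + 49)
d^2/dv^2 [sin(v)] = -sin(v)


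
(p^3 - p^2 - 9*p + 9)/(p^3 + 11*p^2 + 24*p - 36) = (p^2 - 9)/(p^2 + 12*p + 36)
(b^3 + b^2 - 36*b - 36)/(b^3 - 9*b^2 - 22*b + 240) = (b^2 + 7*b + 6)/(b^2 - 3*b - 40)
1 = 1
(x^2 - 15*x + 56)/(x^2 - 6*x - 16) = (x - 7)/(x + 2)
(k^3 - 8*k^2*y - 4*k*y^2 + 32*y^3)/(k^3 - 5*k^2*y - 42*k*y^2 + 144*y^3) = (-k^2 + 4*y^2)/(-k^2 - 3*k*y + 18*y^2)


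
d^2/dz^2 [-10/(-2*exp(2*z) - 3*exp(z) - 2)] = 10*(2*(4*exp(z) + 3)^2*exp(z) - (8*exp(z) + 3)*(2*exp(2*z) + 3*exp(z) + 2))*exp(z)/(2*exp(2*z) + 3*exp(z) + 2)^3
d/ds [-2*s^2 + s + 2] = 1 - 4*s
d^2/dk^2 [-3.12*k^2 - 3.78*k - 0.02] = -6.24000000000000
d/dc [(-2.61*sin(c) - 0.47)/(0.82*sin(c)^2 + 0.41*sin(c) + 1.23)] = 0.660982219578293*(2.1402*sin(c)^2 + 0.7708*sin(c) - 3.0176)*cos(c)/(0.666666666666667*sin(c)^2 + 0.333333333333333*sin(c) + 1.0)^2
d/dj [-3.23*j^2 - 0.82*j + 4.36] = -6.46*j - 0.82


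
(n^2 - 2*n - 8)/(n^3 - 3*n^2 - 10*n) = (n - 4)/(n*(n - 5))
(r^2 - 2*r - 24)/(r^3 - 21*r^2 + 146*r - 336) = (r + 4)/(r^2 - 15*r + 56)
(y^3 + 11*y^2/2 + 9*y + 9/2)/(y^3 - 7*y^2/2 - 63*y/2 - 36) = (y + 1)/(y - 8)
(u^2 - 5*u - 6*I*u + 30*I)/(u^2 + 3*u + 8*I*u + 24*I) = (u^2 - u*(5 + 6*I) + 30*I)/(u^2 + u*(3 + 8*I) + 24*I)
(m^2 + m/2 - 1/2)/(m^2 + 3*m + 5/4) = 2*(2*m^2 + m - 1)/(4*m^2 + 12*m + 5)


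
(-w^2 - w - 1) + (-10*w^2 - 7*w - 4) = -11*w^2 - 8*w - 5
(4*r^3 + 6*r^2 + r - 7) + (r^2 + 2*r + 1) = 4*r^3 + 7*r^2 + 3*r - 6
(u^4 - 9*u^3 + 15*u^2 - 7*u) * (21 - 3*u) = -3*u^5 + 48*u^4 - 234*u^3 + 336*u^2 - 147*u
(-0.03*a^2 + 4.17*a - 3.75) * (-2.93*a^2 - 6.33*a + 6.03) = 0.0879*a^4 - 12.0282*a^3 - 15.5895*a^2 + 48.8826*a - 22.6125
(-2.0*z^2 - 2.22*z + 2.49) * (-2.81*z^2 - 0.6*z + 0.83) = 5.62*z^4 + 7.4382*z^3 - 7.3249*z^2 - 3.3366*z + 2.0667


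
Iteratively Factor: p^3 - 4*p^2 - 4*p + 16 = (p + 2)*(p^2 - 6*p + 8) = (p - 2)*(p + 2)*(p - 4)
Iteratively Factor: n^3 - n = (n)*(n^2 - 1) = n*(n - 1)*(n + 1)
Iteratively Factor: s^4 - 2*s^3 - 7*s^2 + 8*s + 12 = (s - 3)*(s^3 + s^2 - 4*s - 4) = (s - 3)*(s + 2)*(s^2 - s - 2) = (s - 3)*(s + 1)*(s + 2)*(s - 2)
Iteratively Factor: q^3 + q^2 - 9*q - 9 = (q + 1)*(q^2 - 9) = (q + 1)*(q + 3)*(q - 3)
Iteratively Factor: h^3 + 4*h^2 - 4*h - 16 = (h - 2)*(h^2 + 6*h + 8) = (h - 2)*(h + 4)*(h + 2)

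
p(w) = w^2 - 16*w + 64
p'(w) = 2*w - 16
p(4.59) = 11.63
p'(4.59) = -6.82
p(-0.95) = 80.10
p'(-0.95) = -17.90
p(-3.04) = 121.88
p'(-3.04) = -22.08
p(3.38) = 21.34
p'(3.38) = -9.24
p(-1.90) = 98.01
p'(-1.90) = -19.80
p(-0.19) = 67.08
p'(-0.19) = -16.38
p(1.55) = 41.60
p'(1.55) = -12.90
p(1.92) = 36.97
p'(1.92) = -12.16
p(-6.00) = 196.00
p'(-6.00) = -28.00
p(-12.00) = 400.00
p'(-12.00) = -40.00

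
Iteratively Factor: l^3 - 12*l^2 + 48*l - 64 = (l - 4)*(l^2 - 8*l + 16) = (l - 4)^2*(l - 4)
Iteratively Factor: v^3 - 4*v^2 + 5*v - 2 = (v - 1)*(v^2 - 3*v + 2) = (v - 2)*(v - 1)*(v - 1)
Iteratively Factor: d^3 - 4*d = (d - 2)*(d^2 + 2*d) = d*(d - 2)*(d + 2)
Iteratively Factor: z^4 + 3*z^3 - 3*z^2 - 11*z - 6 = (z + 1)*(z^3 + 2*z^2 - 5*z - 6) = (z - 2)*(z + 1)*(z^2 + 4*z + 3) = (z - 2)*(z + 1)*(z + 3)*(z + 1)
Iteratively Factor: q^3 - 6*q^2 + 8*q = (q - 4)*(q^2 - 2*q) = q*(q - 4)*(q - 2)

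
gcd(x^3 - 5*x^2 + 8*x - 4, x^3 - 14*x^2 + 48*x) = 1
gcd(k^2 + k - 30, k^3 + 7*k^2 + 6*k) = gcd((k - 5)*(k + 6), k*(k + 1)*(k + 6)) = k + 6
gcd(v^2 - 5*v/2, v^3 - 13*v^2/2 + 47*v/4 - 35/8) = v - 5/2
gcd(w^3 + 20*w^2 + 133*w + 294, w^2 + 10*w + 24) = w + 6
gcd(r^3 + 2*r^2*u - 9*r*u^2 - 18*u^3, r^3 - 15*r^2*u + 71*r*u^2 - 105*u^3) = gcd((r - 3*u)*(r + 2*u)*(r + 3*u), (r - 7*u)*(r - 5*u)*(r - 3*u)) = r - 3*u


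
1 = 1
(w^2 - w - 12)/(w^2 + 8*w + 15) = (w - 4)/(w + 5)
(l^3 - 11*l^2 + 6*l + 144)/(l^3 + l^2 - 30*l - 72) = (l - 8)/(l + 4)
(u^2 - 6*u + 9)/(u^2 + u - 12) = (u - 3)/(u + 4)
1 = 1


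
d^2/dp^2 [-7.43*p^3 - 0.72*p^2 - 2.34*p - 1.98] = -44.58*p - 1.44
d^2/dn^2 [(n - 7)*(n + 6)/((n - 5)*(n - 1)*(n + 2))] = 2*(n^6 - 3*n^5 - 219*n^4 + 1223*n^3 - 954*n^2 - 2388*n - 3708)/(n^9 - 12*n^8 + 27*n^7 + 134*n^6 - 429*n^5 - 528*n^4 + 1637*n^3 + 270*n^2 - 2100*n + 1000)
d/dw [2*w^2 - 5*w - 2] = 4*w - 5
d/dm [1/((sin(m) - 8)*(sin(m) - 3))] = (11 - 2*sin(m))*cos(m)/((sin(m) - 8)^2*(sin(m) - 3)^2)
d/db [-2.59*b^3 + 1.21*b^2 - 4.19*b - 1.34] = -7.77*b^2 + 2.42*b - 4.19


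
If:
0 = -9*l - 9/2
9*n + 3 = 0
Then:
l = -1/2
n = -1/3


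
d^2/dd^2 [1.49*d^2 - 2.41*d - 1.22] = 2.98000000000000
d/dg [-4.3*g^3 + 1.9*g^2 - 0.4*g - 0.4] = -12.9*g^2 + 3.8*g - 0.4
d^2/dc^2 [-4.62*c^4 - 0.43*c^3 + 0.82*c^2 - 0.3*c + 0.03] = -55.44*c^2 - 2.58*c + 1.64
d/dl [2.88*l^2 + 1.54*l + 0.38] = 5.76*l + 1.54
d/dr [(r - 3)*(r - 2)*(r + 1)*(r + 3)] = 4*r^3 - 3*r^2 - 22*r + 9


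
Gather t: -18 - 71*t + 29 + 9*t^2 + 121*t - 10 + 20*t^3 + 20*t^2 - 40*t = 20*t^3 + 29*t^2 + 10*t + 1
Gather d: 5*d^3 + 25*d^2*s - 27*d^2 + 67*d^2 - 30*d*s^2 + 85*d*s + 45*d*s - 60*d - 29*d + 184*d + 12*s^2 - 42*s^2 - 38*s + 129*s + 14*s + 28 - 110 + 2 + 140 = 5*d^3 + d^2*(25*s + 40) + d*(-30*s^2 + 130*s + 95) - 30*s^2 + 105*s + 60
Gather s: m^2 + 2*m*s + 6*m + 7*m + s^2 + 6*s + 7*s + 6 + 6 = m^2 + 13*m + s^2 + s*(2*m + 13) + 12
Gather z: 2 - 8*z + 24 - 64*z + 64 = 90 - 72*z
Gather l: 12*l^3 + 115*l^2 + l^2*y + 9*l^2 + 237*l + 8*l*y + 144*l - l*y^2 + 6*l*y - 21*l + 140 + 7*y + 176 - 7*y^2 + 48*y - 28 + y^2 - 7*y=12*l^3 + l^2*(y + 124) + l*(-y^2 + 14*y + 360) - 6*y^2 + 48*y + 288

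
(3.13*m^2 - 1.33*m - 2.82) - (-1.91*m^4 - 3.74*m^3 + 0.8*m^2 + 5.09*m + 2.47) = 1.91*m^4 + 3.74*m^3 + 2.33*m^2 - 6.42*m - 5.29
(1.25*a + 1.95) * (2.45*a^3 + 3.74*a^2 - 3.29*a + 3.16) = 3.0625*a^4 + 9.4525*a^3 + 3.1805*a^2 - 2.4655*a + 6.162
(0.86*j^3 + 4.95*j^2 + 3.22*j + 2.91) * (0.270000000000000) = 0.2322*j^3 + 1.3365*j^2 + 0.8694*j + 0.7857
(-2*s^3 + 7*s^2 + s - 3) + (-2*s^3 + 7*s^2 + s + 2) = -4*s^3 + 14*s^2 + 2*s - 1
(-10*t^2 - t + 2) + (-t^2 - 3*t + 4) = -11*t^2 - 4*t + 6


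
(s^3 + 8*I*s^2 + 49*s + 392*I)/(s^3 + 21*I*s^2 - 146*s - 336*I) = (s - 7*I)/(s + 6*I)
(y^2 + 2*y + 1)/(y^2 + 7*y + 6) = (y + 1)/(y + 6)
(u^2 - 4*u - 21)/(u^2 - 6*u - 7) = (u + 3)/(u + 1)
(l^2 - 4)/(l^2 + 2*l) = (l - 2)/l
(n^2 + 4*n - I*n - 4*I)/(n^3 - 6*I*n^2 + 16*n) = (n^2 + n*(4 - I) - 4*I)/(n*(n^2 - 6*I*n + 16))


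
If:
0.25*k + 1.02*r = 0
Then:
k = -4.08*r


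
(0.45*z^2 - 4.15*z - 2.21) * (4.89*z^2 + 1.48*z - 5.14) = 2.2005*z^4 - 19.6275*z^3 - 19.2619*z^2 + 18.0602*z + 11.3594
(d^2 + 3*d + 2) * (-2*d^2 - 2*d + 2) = -2*d^4 - 8*d^3 - 8*d^2 + 2*d + 4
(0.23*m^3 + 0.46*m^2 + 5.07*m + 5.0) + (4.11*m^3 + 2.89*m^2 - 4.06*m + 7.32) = 4.34*m^3 + 3.35*m^2 + 1.01*m + 12.32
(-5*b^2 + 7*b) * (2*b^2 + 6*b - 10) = -10*b^4 - 16*b^3 + 92*b^2 - 70*b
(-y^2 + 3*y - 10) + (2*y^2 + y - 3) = y^2 + 4*y - 13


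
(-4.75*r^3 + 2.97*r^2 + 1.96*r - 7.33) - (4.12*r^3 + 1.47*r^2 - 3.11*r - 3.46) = -8.87*r^3 + 1.5*r^2 + 5.07*r - 3.87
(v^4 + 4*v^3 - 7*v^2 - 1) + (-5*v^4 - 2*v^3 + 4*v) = -4*v^4 + 2*v^3 - 7*v^2 + 4*v - 1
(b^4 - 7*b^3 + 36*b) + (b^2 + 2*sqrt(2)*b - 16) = b^4 - 7*b^3 + b^2 + 2*sqrt(2)*b + 36*b - 16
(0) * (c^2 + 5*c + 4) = 0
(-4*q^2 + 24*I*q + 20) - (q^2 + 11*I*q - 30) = -5*q^2 + 13*I*q + 50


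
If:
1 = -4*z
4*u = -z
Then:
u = 1/16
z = -1/4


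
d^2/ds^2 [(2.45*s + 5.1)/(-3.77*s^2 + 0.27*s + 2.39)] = ((2.45*s + 5.1)*(7.54*s - 0.27)*(15.08*s - 0.54) + (55.419*s + 37.131)*(-3.77*s^2 + 0.27*s + 2.39))/(-3.77*s^2 + 0.27*s + 2.39)^3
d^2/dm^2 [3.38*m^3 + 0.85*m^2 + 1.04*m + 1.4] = 20.28*m + 1.7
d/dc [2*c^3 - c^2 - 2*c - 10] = 6*c^2 - 2*c - 2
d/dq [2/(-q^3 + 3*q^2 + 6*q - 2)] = 6*(q^2 - 2*q - 2)/(q^3 - 3*q^2 - 6*q + 2)^2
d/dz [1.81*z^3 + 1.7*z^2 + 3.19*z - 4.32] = 5.43*z^2 + 3.4*z + 3.19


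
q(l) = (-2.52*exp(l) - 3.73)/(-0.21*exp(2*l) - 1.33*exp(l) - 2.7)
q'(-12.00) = 0.00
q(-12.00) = 1.38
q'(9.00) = 0.00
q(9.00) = 0.00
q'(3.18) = -0.34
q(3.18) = 0.41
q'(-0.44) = 0.03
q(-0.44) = 1.47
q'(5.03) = -0.07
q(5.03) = 0.08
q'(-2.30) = 0.02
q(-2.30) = 1.40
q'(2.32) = -0.49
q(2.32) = 0.77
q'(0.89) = -0.24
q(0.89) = 1.37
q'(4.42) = -0.13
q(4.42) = 0.14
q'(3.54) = -0.26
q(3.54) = 0.30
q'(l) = (-2.52*exp(l) - 3.73)*(0.42*exp(2*l) + 1.33*exp(l))/(-0.21*exp(2*l) - 1.33*exp(l) - 2.7)^2 - 2.52*exp(l)/(-0.21*exp(2*l) - 1.33*exp(l) - 2.7)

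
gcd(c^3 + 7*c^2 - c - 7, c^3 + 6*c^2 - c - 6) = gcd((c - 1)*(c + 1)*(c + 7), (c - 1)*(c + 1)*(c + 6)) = c^2 - 1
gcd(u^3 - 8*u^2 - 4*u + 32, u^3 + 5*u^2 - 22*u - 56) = u + 2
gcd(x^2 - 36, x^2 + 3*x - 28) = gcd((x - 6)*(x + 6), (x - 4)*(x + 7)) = 1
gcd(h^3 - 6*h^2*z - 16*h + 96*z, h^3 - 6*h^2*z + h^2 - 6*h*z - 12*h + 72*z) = -h^2 + 6*h*z - 4*h + 24*z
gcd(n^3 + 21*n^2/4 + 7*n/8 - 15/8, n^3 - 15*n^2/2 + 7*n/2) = n - 1/2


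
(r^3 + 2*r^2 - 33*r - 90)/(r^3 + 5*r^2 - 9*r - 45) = (r - 6)/(r - 3)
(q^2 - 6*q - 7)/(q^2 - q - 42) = (q + 1)/(q + 6)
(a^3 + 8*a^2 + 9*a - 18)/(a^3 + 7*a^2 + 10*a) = (a^3 + 8*a^2 + 9*a - 18)/(a*(a^2 + 7*a + 10))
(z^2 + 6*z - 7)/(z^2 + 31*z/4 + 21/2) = 4*(z^2 + 6*z - 7)/(4*z^2 + 31*z + 42)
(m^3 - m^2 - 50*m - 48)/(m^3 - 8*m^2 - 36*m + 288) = (m + 1)/(m - 6)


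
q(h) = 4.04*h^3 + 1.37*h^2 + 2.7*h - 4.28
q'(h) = 12.12*h^2 + 2.74*h + 2.7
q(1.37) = 12.38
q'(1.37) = 29.20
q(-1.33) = -14.95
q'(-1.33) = 20.49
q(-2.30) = -52.40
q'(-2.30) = 60.51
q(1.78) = 27.65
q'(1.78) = 45.98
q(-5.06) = -506.26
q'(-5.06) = 299.15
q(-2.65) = -77.00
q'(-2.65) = 80.55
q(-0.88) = -8.35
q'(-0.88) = 9.67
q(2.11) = 45.47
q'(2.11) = 62.44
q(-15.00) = -13371.53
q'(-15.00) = 2688.60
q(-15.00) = -13371.53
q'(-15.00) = 2688.60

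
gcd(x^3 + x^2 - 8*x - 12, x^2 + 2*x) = x + 2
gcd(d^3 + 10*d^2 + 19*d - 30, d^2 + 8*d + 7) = 1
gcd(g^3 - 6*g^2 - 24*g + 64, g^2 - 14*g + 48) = g - 8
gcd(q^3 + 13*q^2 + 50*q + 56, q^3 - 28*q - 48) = q^2 + 6*q + 8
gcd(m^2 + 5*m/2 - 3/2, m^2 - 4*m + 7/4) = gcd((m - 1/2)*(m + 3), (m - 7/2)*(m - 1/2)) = m - 1/2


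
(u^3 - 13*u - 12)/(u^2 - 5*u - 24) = (u^2 - 3*u - 4)/(u - 8)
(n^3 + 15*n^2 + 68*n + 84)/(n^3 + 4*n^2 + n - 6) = (n^2 + 13*n + 42)/(n^2 + 2*n - 3)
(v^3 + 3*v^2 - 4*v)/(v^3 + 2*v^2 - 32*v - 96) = v*(v - 1)/(v^2 - 2*v - 24)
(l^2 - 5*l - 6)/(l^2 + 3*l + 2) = (l - 6)/(l + 2)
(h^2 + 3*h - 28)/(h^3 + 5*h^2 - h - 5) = (h^2 + 3*h - 28)/(h^3 + 5*h^2 - h - 5)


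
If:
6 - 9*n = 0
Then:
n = 2/3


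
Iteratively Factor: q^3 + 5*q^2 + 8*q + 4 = (q + 2)*(q^2 + 3*q + 2) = (q + 2)^2*(q + 1)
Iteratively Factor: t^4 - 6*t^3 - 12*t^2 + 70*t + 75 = (t - 5)*(t^3 - t^2 - 17*t - 15) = (t - 5)*(t + 1)*(t^2 - 2*t - 15) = (t - 5)^2*(t + 1)*(t + 3)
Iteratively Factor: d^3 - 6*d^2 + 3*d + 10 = (d - 5)*(d^2 - d - 2) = (d - 5)*(d + 1)*(d - 2)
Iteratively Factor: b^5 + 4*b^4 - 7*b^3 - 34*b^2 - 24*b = (b + 1)*(b^4 + 3*b^3 - 10*b^2 - 24*b) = (b + 1)*(b + 2)*(b^3 + b^2 - 12*b) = (b + 1)*(b + 2)*(b + 4)*(b^2 - 3*b) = (b - 3)*(b + 1)*(b + 2)*(b + 4)*(b)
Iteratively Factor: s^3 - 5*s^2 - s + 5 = (s - 5)*(s^2 - 1) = (s - 5)*(s + 1)*(s - 1)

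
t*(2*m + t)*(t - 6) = 2*m*t^2 - 12*m*t + t^3 - 6*t^2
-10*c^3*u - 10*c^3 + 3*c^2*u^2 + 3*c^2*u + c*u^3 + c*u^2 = (-2*c + u)*(5*c + u)*(c*u + c)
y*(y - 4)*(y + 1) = y^3 - 3*y^2 - 4*y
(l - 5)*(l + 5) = l^2 - 25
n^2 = n^2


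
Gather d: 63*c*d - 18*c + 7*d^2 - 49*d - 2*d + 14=-18*c + 7*d^2 + d*(63*c - 51) + 14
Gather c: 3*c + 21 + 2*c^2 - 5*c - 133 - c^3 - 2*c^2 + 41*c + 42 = -c^3 + 39*c - 70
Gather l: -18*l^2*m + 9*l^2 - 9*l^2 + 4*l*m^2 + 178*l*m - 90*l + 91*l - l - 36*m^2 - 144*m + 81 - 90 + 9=-18*l^2*m + l*(4*m^2 + 178*m) - 36*m^2 - 144*m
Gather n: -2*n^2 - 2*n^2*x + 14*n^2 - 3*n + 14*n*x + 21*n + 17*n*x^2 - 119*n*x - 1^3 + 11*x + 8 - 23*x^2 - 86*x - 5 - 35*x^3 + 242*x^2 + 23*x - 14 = n^2*(12 - 2*x) + n*(17*x^2 - 105*x + 18) - 35*x^3 + 219*x^2 - 52*x - 12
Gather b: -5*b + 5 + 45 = 50 - 5*b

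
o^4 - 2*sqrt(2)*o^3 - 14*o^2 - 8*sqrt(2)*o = o*(o - 4*sqrt(2))*(o + sqrt(2))^2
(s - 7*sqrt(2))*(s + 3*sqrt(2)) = s^2 - 4*sqrt(2)*s - 42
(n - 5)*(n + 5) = n^2 - 25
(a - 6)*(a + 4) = a^2 - 2*a - 24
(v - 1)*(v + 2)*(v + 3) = v^3 + 4*v^2 + v - 6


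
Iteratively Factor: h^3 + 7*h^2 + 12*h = (h + 3)*(h^2 + 4*h) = h*(h + 3)*(h + 4)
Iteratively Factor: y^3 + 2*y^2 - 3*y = (y - 1)*(y^2 + 3*y) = (y - 1)*(y + 3)*(y)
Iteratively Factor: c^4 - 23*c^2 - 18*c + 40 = (c + 2)*(c^3 - 2*c^2 - 19*c + 20) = (c - 1)*(c + 2)*(c^2 - c - 20) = (c - 1)*(c + 2)*(c + 4)*(c - 5)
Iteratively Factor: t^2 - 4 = (t - 2)*(t + 2)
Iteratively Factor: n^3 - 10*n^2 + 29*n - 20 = (n - 5)*(n^2 - 5*n + 4) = (n - 5)*(n - 4)*(n - 1)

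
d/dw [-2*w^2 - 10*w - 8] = -4*w - 10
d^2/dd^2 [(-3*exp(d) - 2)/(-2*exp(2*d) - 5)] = (12*exp(4*d) + 32*exp(3*d) - 180*exp(2*d) - 80*exp(d) + 75)*exp(d)/(8*exp(6*d) + 60*exp(4*d) + 150*exp(2*d) + 125)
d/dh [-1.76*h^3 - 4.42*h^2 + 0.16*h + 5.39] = -5.28*h^2 - 8.84*h + 0.16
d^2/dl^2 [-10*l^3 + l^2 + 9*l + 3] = 2 - 60*l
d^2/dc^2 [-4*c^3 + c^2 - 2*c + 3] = 2 - 24*c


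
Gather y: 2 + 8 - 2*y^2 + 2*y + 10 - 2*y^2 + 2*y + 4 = -4*y^2 + 4*y + 24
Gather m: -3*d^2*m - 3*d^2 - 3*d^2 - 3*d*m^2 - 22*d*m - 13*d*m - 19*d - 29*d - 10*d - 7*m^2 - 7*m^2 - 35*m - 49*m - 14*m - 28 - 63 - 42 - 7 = -6*d^2 - 58*d + m^2*(-3*d - 14) + m*(-3*d^2 - 35*d - 98) - 140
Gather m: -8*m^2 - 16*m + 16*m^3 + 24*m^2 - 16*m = 16*m^3 + 16*m^2 - 32*m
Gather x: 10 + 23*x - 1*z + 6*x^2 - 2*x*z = 6*x^2 + x*(23 - 2*z) - z + 10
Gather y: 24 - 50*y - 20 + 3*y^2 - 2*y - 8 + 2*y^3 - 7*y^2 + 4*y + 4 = 2*y^3 - 4*y^2 - 48*y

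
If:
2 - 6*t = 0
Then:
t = 1/3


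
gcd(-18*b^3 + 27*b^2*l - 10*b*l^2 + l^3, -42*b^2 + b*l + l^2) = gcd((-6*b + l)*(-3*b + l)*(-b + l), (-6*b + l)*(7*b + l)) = 6*b - l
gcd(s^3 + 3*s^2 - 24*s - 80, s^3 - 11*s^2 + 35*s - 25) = s - 5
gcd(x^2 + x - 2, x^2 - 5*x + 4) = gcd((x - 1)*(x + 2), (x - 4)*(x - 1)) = x - 1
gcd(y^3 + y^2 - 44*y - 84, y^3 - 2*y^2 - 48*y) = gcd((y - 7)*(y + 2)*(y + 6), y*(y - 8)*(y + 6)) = y + 6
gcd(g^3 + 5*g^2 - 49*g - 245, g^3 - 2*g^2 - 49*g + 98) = g^2 - 49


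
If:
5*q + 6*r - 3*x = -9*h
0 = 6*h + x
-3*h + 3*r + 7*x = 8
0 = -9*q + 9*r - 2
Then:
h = -127/864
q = 23/96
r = 133/288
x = 127/144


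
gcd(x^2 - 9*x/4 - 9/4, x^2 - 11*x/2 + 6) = 1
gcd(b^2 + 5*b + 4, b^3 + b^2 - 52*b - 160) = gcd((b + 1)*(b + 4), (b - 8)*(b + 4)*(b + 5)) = b + 4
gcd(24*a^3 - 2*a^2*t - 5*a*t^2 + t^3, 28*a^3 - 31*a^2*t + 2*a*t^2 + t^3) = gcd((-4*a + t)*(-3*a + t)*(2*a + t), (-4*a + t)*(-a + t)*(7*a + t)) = -4*a + t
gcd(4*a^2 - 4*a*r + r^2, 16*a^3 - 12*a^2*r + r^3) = 4*a^2 - 4*a*r + r^2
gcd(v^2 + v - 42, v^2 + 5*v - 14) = v + 7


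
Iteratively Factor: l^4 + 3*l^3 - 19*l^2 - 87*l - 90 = (l + 3)*(l^3 - 19*l - 30) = (l + 3)^2*(l^2 - 3*l - 10) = (l + 2)*(l + 3)^2*(l - 5)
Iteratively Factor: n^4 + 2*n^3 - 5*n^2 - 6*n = (n)*(n^3 + 2*n^2 - 5*n - 6) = n*(n + 1)*(n^2 + n - 6) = n*(n + 1)*(n + 3)*(n - 2)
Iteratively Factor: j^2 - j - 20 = (j + 4)*(j - 5)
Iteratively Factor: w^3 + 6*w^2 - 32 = (w - 2)*(w^2 + 8*w + 16) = (w - 2)*(w + 4)*(w + 4)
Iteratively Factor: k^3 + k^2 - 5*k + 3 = (k + 3)*(k^2 - 2*k + 1) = (k - 1)*(k + 3)*(k - 1)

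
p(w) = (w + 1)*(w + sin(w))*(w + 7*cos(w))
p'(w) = (1 - 7*sin(w))*(w + 1)*(w + sin(w)) + (w + 1)*(w + 7*cos(w))*(cos(w) + 1) + (w + sin(w))*(w + 7*cos(w)) = -(w + 1)*(w + sin(w))*(7*sin(w) - 1) + (w + 1)*(w + 7*cos(w))*(cos(w) + 1) + (w + sin(w))*(w + 7*cos(w))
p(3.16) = -50.17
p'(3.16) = 2.69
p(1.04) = 17.79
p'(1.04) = 3.26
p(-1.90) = -10.66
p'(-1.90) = 33.92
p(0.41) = 7.79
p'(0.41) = 21.94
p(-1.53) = -1.67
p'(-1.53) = 14.55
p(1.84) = -0.17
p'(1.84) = -45.88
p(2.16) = -16.35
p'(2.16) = -53.16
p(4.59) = 75.12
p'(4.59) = 191.60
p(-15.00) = -4451.72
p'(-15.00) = 1602.81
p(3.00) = -49.38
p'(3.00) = -12.35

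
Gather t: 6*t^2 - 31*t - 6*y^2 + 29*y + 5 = 6*t^2 - 31*t - 6*y^2 + 29*y + 5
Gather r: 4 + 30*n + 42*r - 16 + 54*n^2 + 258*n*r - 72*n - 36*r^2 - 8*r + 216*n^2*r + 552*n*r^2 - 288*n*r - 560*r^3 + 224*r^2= 54*n^2 - 42*n - 560*r^3 + r^2*(552*n + 188) + r*(216*n^2 - 30*n + 34) - 12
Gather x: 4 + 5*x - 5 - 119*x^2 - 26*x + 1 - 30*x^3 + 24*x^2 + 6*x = -30*x^3 - 95*x^2 - 15*x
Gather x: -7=-7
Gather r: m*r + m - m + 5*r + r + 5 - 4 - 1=r*(m + 6)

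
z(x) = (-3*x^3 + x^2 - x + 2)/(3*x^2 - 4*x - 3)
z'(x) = (4 - 6*x)*(-3*x^3 + x^2 - x + 2)/(3*x^2 - 4*x - 3)^2 + (-9*x^2 + 2*x - 1)/(3*x^2 - 4*x - 3) = (-9*x^4 + 24*x^3 + 26*x^2 - 18*x + 11)/(9*x^4 - 24*x^3 - 2*x^2 + 24*x + 9)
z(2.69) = -6.52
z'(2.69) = 2.32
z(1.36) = 1.75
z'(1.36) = 7.68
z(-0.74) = 2.81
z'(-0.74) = 10.17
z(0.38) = -0.39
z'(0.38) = 0.54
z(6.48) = -8.02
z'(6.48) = -0.89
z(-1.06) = 1.68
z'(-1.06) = 0.91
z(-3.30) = 2.89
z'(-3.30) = -0.86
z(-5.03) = 4.45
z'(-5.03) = -0.93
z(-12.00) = 11.20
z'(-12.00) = -0.99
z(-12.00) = 11.20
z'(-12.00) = -0.99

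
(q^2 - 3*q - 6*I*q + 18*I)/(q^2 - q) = (q^2 - 3*q - 6*I*q + 18*I)/(q*(q - 1))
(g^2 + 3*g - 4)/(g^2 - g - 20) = (g - 1)/(g - 5)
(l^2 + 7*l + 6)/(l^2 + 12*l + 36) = (l + 1)/(l + 6)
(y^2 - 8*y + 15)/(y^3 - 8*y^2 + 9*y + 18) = (y - 5)/(y^2 - 5*y - 6)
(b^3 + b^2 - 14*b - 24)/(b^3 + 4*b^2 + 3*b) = (b^2 - 2*b - 8)/(b*(b + 1))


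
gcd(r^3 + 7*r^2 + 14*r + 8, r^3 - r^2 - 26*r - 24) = r^2 + 5*r + 4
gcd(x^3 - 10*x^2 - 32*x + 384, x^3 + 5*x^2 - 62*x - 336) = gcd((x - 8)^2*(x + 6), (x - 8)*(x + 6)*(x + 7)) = x^2 - 2*x - 48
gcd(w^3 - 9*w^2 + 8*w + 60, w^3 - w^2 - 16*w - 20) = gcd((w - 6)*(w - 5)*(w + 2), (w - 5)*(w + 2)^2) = w^2 - 3*w - 10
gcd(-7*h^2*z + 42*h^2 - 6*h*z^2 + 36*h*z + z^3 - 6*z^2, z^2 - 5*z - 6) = z - 6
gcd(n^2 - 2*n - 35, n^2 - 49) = n - 7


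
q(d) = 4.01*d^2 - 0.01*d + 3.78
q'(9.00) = 72.17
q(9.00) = 328.50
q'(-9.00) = -72.19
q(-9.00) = 328.68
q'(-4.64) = -37.22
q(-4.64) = 90.16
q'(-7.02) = -56.31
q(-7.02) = 201.46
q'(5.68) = 45.54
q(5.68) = 133.10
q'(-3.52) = -28.24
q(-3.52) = 53.50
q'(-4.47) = -35.86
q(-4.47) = 83.95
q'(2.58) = 20.68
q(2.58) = 30.45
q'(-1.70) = -13.64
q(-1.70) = 15.39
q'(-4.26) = -34.18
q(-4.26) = 76.59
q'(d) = 8.02*d - 0.01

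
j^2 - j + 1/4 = (j - 1/2)^2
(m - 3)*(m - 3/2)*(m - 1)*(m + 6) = m^4 + m^3/2 - 24*m^2 + 99*m/2 - 27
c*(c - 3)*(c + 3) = c^3 - 9*c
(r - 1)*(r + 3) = r^2 + 2*r - 3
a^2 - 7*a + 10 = (a - 5)*(a - 2)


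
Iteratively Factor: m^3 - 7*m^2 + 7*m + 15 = (m + 1)*(m^2 - 8*m + 15) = (m - 5)*(m + 1)*(m - 3)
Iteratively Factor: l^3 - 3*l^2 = (l)*(l^2 - 3*l) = l*(l - 3)*(l)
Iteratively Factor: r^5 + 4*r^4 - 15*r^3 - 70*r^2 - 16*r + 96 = (r + 3)*(r^4 + r^3 - 18*r^2 - 16*r + 32) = (r + 3)*(r + 4)*(r^3 - 3*r^2 - 6*r + 8) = (r + 2)*(r + 3)*(r + 4)*(r^2 - 5*r + 4) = (r - 1)*(r + 2)*(r + 3)*(r + 4)*(r - 4)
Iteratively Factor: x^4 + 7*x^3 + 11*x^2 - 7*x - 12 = (x + 1)*(x^3 + 6*x^2 + 5*x - 12) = (x + 1)*(x + 3)*(x^2 + 3*x - 4) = (x - 1)*(x + 1)*(x + 3)*(x + 4)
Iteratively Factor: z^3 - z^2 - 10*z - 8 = (z - 4)*(z^2 + 3*z + 2) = (z - 4)*(z + 2)*(z + 1)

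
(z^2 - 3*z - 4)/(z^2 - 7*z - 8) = (z - 4)/(z - 8)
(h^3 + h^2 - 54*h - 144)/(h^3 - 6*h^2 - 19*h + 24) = (h + 6)/(h - 1)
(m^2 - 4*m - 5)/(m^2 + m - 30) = (m + 1)/(m + 6)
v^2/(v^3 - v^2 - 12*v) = v/(v^2 - v - 12)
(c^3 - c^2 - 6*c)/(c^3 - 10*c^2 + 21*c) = (c + 2)/(c - 7)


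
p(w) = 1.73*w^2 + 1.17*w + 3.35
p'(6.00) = 21.93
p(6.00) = 72.65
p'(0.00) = 1.17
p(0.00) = 3.35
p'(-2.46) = -7.34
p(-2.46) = 10.94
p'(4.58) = 17.02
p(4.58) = 45.00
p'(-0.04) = 1.03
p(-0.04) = 3.31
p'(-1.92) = -5.47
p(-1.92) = 7.48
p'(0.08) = 1.45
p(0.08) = 3.45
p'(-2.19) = -6.41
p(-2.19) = 9.08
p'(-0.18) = 0.55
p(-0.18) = 3.20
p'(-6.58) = -21.60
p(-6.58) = 70.55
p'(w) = 3.46*w + 1.17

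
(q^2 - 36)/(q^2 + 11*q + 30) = (q - 6)/(q + 5)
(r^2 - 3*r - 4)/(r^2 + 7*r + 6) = (r - 4)/(r + 6)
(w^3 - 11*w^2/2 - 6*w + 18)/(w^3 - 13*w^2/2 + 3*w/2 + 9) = (w + 2)/(w + 1)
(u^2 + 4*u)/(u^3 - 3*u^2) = (u + 4)/(u*(u - 3))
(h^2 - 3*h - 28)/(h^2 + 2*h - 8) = (h - 7)/(h - 2)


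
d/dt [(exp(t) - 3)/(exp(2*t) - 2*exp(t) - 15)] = (2*(1 - exp(t))*(exp(t) - 3) + exp(2*t) - 2*exp(t) - 15)*exp(t)/(-exp(2*t) + 2*exp(t) + 15)^2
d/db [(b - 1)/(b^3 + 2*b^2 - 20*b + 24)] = (-2*b^2 - 3*b - 2)/(b^5 + 6*b^4 - 24*b^3 - 80*b^2 + 336*b - 288)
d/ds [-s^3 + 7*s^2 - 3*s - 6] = -3*s^2 + 14*s - 3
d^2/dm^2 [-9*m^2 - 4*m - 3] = -18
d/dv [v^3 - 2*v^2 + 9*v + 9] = 3*v^2 - 4*v + 9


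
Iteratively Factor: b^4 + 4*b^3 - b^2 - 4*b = (b + 4)*(b^3 - b) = b*(b + 4)*(b^2 - 1) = b*(b + 1)*(b + 4)*(b - 1)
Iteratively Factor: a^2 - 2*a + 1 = (a - 1)*(a - 1)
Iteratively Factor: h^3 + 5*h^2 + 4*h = (h + 1)*(h^2 + 4*h) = h*(h + 1)*(h + 4)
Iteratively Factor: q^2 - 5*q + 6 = (q - 3)*(q - 2)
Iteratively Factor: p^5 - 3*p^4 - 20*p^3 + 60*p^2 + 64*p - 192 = (p + 2)*(p^4 - 5*p^3 - 10*p^2 + 80*p - 96) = (p - 3)*(p + 2)*(p^3 - 2*p^2 - 16*p + 32) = (p - 3)*(p + 2)*(p + 4)*(p^2 - 6*p + 8) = (p - 3)*(p - 2)*(p + 2)*(p + 4)*(p - 4)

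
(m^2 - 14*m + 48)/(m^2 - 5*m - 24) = (m - 6)/(m + 3)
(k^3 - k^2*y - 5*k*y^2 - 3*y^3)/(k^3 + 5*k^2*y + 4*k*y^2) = (k^2 - 2*k*y - 3*y^2)/(k*(k + 4*y))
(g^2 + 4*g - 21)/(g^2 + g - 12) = (g + 7)/(g + 4)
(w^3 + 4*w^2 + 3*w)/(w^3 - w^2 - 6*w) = (w^2 + 4*w + 3)/(w^2 - w - 6)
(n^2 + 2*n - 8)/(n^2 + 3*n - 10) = (n + 4)/(n + 5)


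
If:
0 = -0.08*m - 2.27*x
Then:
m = -28.375*x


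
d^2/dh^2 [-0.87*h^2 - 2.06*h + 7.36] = -1.74000000000000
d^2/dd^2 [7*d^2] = 14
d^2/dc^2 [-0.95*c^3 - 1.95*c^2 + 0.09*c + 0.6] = -5.7*c - 3.9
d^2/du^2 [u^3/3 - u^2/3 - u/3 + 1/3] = 2*u - 2/3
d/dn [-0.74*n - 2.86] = -0.740000000000000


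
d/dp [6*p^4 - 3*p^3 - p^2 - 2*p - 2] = 24*p^3 - 9*p^2 - 2*p - 2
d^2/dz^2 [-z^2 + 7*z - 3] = -2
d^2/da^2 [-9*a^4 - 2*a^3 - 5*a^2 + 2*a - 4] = -108*a^2 - 12*a - 10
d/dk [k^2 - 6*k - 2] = 2*k - 6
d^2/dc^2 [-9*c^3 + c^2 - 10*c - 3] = 2 - 54*c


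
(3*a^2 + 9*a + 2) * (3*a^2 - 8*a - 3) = 9*a^4 + 3*a^3 - 75*a^2 - 43*a - 6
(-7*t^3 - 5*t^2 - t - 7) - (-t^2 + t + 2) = -7*t^3 - 4*t^2 - 2*t - 9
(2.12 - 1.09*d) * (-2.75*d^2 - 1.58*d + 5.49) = 2.9975*d^3 - 4.1078*d^2 - 9.3337*d + 11.6388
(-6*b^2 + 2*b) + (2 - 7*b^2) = -13*b^2 + 2*b + 2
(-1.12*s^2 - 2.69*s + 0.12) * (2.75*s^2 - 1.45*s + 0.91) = -3.08*s^4 - 5.7735*s^3 + 3.2113*s^2 - 2.6219*s + 0.1092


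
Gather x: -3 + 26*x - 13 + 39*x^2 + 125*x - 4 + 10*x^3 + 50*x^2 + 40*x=10*x^3 + 89*x^2 + 191*x - 20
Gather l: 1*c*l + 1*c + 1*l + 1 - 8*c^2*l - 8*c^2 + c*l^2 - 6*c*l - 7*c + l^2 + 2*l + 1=-8*c^2 - 6*c + l^2*(c + 1) + l*(-8*c^2 - 5*c + 3) + 2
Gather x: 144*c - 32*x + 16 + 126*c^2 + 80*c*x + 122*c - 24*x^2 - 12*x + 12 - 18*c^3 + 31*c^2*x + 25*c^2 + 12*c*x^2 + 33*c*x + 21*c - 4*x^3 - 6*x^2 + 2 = -18*c^3 + 151*c^2 + 287*c - 4*x^3 + x^2*(12*c - 30) + x*(31*c^2 + 113*c - 44) + 30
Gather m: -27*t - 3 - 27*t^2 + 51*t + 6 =-27*t^2 + 24*t + 3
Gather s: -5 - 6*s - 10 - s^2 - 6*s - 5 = -s^2 - 12*s - 20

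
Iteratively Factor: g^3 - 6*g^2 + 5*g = (g - 5)*(g^2 - g) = (g - 5)*(g - 1)*(g)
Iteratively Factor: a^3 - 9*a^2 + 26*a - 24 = (a - 3)*(a^2 - 6*a + 8) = (a - 4)*(a - 3)*(a - 2)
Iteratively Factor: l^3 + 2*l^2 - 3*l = (l + 3)*(l^2 - l) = (l - 1)*(l + 3)*(l)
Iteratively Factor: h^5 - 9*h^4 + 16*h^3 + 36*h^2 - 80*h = (h)*(h^4 - 9*h^3 + 16*h^2 + 36*h - 80) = h*(h - 4)*(h^3 - 5*h^2 - 4*h + 20) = h*(h - 4)*(h + 2)*(h^2 - 7*h + 10) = h*(h - 4)*(h - 2)*(h + 2)*(h - 5)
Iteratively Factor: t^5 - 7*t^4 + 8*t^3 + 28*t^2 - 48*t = (t - 3)*(t^4 - 4*t^3 - 4*t^2 + 16*t) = t*(t - 3)*(t^3 - 4*t^2 - 4*t + 16) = t*(t - 4)*(t - 3)*(t^2 - 4) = t*(t - 4)*(t - 3)*(t + 2)*(t - 2)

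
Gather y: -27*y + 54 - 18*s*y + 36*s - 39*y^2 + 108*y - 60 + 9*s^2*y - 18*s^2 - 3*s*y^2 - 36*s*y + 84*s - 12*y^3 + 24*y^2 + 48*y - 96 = -18*s^2 + 120*s - 12*y^3 + y^2*(-3*s - 15) + y*(9*s^2 - 54*s + 129) - 102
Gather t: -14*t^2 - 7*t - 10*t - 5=-14*t^2 - 17*t - 5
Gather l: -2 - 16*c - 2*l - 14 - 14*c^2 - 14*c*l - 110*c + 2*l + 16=-14*c^2 - 14*c*l - 126*c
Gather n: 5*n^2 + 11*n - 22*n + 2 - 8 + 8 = 5*n^2 - 11*n + 2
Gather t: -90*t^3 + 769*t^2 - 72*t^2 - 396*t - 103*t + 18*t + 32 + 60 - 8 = -90*t^3 + 697*t^2 - 481*t + 84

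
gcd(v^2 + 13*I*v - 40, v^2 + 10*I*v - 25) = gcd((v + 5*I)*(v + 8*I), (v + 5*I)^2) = v + 5*I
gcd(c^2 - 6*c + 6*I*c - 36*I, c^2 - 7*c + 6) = c - 6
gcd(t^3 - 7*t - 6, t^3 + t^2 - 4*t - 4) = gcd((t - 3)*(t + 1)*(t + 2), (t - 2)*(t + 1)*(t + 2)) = t^2 + 3*t + 2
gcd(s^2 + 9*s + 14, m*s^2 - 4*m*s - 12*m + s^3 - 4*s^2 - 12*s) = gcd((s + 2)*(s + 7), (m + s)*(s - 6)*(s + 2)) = s + 2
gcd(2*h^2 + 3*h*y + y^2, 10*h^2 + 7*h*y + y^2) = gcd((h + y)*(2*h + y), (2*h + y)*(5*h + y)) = 2*h + y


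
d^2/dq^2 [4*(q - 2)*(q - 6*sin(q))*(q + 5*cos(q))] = 24*q^2*sin(q) - 20*q^2*cos(q) - 128*q*sin(q) + 240*q*sin(2*q) - 56*q*cos(q) + 24*q + 32*sin(q) - 480*sin(2*q) + 136*cos(q) - 240*cos(2*q) - 16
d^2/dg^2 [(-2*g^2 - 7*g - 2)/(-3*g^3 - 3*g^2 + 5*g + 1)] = 2*(18*g^6 + 189*g^5 + 387*g^4 + 384*g^3 + 108*g^2 - 9*g + 23)/(27*g^9 + 81*g^8 - 54*g^7 - 270*g^6 + 36*g^5 + 288*g^4 - 26*g^3 - 66*g^2 - 15*g - 1)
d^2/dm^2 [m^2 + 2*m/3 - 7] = 2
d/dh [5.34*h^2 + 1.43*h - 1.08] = 10.68*h + 1.43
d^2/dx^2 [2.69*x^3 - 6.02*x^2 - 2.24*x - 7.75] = 16.14*x - 12.04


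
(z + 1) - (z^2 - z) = -z^2 + 2*z + 1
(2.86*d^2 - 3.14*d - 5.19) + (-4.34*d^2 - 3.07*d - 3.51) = -1.48*d^2 - 6.21*d - 8.7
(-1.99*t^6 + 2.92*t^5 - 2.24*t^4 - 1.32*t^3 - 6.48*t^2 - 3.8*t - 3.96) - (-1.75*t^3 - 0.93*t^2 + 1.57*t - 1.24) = -1.99*t^6 + 2.92*t^5 - 2.24*t^4 + 0.43*t^3 - 5.55*t^2 - 5.37*t - 2.72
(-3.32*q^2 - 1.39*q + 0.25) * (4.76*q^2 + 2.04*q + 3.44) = -15.8032*q^4 - 13.3892*q^3 - 13.0664*q^2 - 4.2716*q + 0.86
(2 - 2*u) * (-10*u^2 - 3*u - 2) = 20*u^3 - 14*u^2 - 2*u - 4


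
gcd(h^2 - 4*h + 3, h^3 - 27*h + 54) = h - 3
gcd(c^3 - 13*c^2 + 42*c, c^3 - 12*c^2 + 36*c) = c^2 - 6*c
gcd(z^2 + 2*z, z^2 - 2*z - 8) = z + 2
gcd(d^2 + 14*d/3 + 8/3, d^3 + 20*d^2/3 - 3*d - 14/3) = d + 2/3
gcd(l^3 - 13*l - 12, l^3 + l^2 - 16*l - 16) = l^2 - 3*l - 4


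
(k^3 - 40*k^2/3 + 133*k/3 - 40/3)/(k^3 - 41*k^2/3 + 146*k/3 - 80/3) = (3*k - 1)/(3*k - 2)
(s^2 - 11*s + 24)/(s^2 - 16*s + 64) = (s - 3)/(s - 8)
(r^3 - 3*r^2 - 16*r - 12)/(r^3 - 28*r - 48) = (r + 1)/(r + 4)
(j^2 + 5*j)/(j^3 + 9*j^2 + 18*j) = (j + 5)/(j^2 + 9*j + 18)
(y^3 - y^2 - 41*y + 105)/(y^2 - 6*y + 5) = (y^2 + 4*y - 21)/(y - 1)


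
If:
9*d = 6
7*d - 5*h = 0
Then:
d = 2/3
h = 14/15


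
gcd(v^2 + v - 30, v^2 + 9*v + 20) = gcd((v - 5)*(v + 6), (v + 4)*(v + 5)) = 1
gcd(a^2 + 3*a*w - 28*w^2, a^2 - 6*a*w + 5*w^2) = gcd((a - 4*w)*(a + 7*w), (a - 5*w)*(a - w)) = 1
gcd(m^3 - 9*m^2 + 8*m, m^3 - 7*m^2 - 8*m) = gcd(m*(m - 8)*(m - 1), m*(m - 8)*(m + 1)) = m^2 - 8*m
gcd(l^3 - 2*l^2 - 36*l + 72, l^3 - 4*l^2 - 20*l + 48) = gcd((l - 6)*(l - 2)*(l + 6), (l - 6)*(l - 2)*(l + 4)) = l^2 - 8*l + 12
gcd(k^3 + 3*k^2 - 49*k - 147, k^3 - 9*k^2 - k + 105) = k^2 - 4*k - 21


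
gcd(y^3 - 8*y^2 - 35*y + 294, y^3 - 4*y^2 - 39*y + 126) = y^2 - y - 42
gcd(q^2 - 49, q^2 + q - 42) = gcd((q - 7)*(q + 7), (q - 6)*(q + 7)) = q + 7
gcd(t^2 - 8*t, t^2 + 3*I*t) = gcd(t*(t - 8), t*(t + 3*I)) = t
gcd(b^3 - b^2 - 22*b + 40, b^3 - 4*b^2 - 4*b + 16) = b^2 - 6*b + 8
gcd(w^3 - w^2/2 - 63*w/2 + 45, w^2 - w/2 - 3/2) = w - 3/2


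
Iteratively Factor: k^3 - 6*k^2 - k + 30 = (k + 2)*(k^2 - 8*k + 15) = (k - 5)*(k + 2)*(k - 3)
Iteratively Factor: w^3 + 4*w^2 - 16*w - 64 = (w - 4)*(w^2 + 8*w + 16) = (w - 4)*(w + 4)*(w + 4)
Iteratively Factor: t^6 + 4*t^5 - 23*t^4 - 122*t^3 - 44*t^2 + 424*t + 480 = (t + 2)*(t^5 + 2*t^4 - 27*t^3 - 68*t^2 + 92*t + 240) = (t - 2)*(t + 2)*(t^4 + 4*t^3 - 19*t^2 - 106*t - 120) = (t - 5)*(t - 2)*(t + 2)*(t^3 + 9*t^2 + 26*t + 24) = (t - 5)*(t - 2)*(t + 2)*(t + 4)*(t^2 + 5*t + 6) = (t - 5)*(t - 2)*(t + 2)^2*(t + 4)*(t + 3)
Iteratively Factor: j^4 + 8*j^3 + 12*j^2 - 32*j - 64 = (j + 4)*(j^3 + 4*j^2 - 4*j - 16) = (j + 4)^2*(j^2 - 4) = (j - 2)*(j + 4)^2*(j + 2)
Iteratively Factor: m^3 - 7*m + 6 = (m - 2)*(m^2 + 2*m - 3) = (m - 2)*(m + 3)*(m - 1)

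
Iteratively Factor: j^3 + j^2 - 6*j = (j + 3)*(j^2 - 2*j) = (j - 2)*(j + 3)*(j)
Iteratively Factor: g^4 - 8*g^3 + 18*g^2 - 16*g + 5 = (g - 1)*(g^3 - 7*g^2 + 11*g - 5) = (g - 5)*(g - 1)*(g^2 - 2*g + 1) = (g - 5)*(g - 1)^2*(g - 1)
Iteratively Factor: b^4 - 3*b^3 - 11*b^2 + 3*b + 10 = (b - 5)*(b^3 + 2*b^2 - b - 2) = (b - 5)*(b + 1)*(b^2 + b - 2) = (b - 5)*(b - 1)*(b + 1)*(b + 2)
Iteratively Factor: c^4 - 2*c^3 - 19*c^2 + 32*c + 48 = (c + 1)*(c^3 - 3*c^2 - 16*c + 48) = (c + 1)*(c + 4)*(c^2 - 7*c + 12) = (c - 4)*(c + 1)*(c + 4)*(c - 3)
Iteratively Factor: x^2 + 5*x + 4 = (x + 4)*(x + 1)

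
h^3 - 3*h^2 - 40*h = h*(h - 8)*(h + 5)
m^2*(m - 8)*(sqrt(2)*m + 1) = sqrt(2)*m^4 - 8*sqrt(2)*m^3 + m^3 - 8*m^2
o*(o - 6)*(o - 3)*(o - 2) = o^4 - 11*o^3 + 36*o^2 - 36*o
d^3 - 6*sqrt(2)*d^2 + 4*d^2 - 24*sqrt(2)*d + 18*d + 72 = (d + 4)*(d - 3*sqrt(2))^2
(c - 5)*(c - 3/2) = c^2 - 13*c/2 + 15/2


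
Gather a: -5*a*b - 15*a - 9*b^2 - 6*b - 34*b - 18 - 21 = a*(-5*b - 15) - 9*b^2 - 40*b - 39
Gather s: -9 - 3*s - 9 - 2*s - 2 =-5*s - 20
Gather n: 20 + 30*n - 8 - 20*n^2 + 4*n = -20*n^2 + 34*n + 12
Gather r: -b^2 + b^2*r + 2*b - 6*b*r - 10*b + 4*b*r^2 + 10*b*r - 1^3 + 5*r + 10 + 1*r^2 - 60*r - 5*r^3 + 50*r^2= -b^2 - 8*b - 5*r^3 + r^2*(4*b + 51) + r*(b^2 + 4*b - 55) + 9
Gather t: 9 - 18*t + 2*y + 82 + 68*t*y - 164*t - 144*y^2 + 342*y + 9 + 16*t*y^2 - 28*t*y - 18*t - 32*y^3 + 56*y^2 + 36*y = t*(16*y^2 + 40*y - 200) - 32*y^3 - 88*y^2 + 380*y + 100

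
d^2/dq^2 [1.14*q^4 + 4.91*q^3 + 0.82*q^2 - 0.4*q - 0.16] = 13.68*q^2 + 29.46*q + 1.64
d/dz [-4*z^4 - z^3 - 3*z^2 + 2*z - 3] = -16*z^3 - 3*z^2 - 6*z + 2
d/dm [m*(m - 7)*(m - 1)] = 3*m^2 - 16*m + 7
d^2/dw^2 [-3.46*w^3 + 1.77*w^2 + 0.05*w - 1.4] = 3.54 - 20.76*w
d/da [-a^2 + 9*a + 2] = 9 - 2*a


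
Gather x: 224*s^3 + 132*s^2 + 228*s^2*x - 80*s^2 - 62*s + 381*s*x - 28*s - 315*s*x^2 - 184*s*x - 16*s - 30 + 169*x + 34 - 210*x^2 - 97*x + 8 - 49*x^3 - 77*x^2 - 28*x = 224*s^3 + 52*s^2 - 106*s - 49*x^3 + x^2*(-315*s - 287) + x*(228*s^2 + 197*s + 44) + 12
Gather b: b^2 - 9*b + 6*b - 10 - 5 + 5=b^2 - 3*b - 10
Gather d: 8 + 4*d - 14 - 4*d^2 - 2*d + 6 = -4*d^2 + 2*d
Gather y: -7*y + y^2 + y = y^2 - 6*y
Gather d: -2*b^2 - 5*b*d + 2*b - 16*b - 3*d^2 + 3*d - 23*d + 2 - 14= -2*b^2 - 14*b - 3*d^2 + d*(-5*b - 20) - 12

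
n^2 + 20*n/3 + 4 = (n + 2/3)*(n + 6)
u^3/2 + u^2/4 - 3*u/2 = u*(u/2 + 1)*(u - 3/2)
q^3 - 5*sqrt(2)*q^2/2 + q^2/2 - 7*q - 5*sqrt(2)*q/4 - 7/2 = (q + 1/2)*(q - 7*sqrt(2)/2)*(q + sqrt(2))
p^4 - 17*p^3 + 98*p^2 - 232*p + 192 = (p - 8)*(p - 4)*(p - 3)*(p - 2)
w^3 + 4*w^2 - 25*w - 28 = (w - 4)*(w + 1)*(w + 7)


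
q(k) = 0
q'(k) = 0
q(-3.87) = 0.00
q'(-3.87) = 0.00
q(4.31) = 0.00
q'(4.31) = 0.00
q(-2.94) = 0.00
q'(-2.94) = 0.00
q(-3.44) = 0.00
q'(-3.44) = 0.00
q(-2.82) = 0.00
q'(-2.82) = 0.00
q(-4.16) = 0.00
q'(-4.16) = 0.00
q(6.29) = 0.00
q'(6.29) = 0.00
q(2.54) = 0.00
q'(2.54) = 0.00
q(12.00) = 0.00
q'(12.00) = 0.00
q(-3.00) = 0.00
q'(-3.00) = 0.00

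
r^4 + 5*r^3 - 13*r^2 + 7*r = r*(r - 1)^2*(r + 7)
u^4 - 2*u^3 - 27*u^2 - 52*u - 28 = (u - 7)*(u + 1)*(u + 2)^2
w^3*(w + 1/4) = w^4 + w^3/4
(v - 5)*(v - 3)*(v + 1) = v^3 - 7*v^2 + 7*v + 15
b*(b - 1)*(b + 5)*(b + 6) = b^4 + 10*b^3 + 19*b^2 - 30*b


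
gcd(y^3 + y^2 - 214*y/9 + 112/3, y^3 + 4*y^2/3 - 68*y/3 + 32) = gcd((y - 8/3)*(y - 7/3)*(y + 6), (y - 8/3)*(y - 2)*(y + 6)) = y^2 + 10*y/3 - 16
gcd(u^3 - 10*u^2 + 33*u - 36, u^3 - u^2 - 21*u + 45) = u^2 - 6*u + 9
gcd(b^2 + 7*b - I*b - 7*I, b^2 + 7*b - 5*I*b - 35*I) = b + 7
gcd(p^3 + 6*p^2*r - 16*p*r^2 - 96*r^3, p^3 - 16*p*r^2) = p^2 - 16*r^2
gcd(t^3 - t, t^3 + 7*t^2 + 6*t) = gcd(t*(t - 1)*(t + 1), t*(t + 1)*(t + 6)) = t^2 + t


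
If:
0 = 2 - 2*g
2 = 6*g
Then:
No Solution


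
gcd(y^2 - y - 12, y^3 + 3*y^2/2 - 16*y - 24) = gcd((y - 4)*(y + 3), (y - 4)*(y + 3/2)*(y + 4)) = y - 4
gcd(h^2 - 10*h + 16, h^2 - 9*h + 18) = 1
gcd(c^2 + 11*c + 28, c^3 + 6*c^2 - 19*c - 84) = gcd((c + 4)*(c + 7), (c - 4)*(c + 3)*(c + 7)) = c + 7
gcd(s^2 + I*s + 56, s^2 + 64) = s + 8*I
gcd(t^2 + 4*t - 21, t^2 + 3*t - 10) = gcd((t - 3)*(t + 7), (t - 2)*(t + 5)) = 1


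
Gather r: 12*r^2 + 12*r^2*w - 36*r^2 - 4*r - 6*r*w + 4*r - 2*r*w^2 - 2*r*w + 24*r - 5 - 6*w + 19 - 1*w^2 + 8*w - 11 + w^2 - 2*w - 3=r^2*(12*w - 24) + r*(-2*w^2 - 8*w + 24)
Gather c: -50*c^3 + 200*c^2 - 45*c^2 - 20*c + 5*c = -50*c^3 + 155*c^2 - 15*c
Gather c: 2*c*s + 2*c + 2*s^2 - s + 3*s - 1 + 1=c*(2*s + 2) + 2*s^2 + 2*s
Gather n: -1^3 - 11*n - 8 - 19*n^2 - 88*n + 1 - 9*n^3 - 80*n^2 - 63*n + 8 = -9*n^3 - 99*n^2 - 162*n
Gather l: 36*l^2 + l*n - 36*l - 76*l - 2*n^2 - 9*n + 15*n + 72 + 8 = 36*l^2 + l*(n - 112) - 2*n^2 + 6*n + 80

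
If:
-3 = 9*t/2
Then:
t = -2/3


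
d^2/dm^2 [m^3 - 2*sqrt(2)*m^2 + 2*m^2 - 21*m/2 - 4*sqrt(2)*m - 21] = 6*m - 4*sqrt(2) + 4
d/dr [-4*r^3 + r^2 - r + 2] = -12*r^2 + 2*r - 1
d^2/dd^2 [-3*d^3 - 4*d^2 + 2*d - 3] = -18*d - 8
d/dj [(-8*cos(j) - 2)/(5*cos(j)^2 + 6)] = 4*(-10*cos(j)^2 - 5*cos(j) + 12)*sin(j)/(5*sin(j)^2 - 11)^2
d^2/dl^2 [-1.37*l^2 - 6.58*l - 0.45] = -2.74000000000000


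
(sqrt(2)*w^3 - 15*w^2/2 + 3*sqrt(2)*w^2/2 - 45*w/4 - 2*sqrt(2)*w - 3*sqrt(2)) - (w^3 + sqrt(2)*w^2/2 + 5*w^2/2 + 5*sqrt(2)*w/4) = -w^3 + sqrt(2)*w^3 - 10*w^2 + sqrt(2)*w^2 - 45*w/4 - 13*sqrt(2)*w/4 - 3*sqrt(2)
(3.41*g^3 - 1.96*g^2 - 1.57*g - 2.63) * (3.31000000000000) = 11.2871*g^3 - 6.4876*g^2 - 5.1967*g - 8.7053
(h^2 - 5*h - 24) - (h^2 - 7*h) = 2*h - 24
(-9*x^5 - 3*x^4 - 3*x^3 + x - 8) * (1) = -9*x^5 - 3*x^4 - 3*x^3 + x - 8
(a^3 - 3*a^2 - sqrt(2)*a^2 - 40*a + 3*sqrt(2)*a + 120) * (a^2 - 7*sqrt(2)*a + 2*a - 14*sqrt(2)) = a^5 - 8*sqrt(2)*a^4 - a^4 - 32*a^3 + 8*sqrt(2)*a^3 + 26*a^2 + 328*sqrt(2)*a^2 - 280*sqrt(2)*a + 156*a - 1680*sqrt(2)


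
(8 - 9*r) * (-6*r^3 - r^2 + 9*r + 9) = 54*r^4 - 39*r^3 - 89*r^2 - 9*r + 72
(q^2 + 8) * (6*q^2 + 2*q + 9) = 6*q^4 + 2*q^3 + 57*q^2 + 16*q + 72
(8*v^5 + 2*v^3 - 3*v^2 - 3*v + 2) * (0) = 0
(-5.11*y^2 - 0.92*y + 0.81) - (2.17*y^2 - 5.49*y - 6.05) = -7.28*y^2 + 4.57*y + 6.86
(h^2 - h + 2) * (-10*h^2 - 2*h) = -10*h^4 + 8*h^3 - 18*h^2 - 4*h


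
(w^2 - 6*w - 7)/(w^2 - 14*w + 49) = (w + 1)/(w - 7)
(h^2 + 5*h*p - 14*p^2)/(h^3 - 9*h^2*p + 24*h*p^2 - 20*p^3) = (h + 7*p)/(h^2 - 7*h*p + 10*p^2)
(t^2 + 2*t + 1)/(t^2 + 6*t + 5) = (t + 1)/(t + 5)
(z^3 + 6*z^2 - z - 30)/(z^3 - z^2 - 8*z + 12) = (z + 5)/(z - 2)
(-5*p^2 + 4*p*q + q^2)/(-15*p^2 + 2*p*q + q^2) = (p - q)/(3*p - q)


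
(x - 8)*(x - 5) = x^2 - 13*x + 40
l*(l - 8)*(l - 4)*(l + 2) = l^4 - 10*l^3 + 8*l^2 + 64*l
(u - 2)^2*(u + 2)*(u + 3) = u^4 + u^3 - 10*u^2 - 4*u + 24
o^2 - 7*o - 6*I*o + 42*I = (o - 7)*(o - 6*I)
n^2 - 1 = (n - 1)*(n + 1)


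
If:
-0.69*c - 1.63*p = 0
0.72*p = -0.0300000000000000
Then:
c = 0.10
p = -0.04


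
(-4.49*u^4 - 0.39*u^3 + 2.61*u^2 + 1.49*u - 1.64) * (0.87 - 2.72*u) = 12.2128*u^5 - 2.8455*u^4 - 7.4385*u^3 - 1.7821*u^2 + 5.7571*u - 1.4268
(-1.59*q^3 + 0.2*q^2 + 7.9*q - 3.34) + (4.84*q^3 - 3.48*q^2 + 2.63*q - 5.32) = 3.25*q^3 - 3.28*q^2 + 10.53*q - 8.66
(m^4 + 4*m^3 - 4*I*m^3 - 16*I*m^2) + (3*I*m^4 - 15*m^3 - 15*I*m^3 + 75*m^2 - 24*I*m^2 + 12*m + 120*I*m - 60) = m^4 + 3*I*m^4 - 11*m^3 - 19*I*m^3 + 75*m^2 - 40*I*m^2 + 12*m + 120*I*m - 60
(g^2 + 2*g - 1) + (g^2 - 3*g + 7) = 2*g^2 - g + 6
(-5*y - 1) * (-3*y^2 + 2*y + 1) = 15*y^3 - 7*y^2 - 7*y - 1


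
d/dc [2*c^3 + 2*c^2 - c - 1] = 6*c^2 + 4*c - 1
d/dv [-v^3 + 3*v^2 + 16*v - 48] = -3*v^2 + 6*v + 16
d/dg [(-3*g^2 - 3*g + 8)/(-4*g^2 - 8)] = (-3*g^2 + 28*g + 6)/(4*(g^4 + 4*g^2 + 4))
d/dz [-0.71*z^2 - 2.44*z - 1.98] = -1.42*z - 2.44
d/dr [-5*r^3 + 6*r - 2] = 6 - 15*r^2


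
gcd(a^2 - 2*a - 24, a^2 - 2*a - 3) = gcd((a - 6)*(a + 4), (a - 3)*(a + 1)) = 1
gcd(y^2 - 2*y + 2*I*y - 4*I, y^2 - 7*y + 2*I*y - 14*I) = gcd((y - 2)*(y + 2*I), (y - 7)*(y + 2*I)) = y + 2*I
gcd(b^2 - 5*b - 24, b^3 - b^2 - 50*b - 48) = b - 8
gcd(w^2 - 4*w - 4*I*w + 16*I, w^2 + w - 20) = w - 4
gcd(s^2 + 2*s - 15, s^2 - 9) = s - 3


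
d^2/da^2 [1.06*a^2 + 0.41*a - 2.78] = 2.12000000000000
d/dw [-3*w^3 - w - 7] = -9*w^2 - 1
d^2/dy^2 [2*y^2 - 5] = 4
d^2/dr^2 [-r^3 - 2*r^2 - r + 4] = -6*r - 4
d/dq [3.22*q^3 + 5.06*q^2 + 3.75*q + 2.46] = 9.66*q^2 + 10.12*q + 3.75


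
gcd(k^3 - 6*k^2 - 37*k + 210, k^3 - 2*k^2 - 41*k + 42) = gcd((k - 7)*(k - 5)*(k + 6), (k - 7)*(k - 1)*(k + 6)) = k^2 - k - 42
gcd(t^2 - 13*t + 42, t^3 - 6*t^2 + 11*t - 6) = 1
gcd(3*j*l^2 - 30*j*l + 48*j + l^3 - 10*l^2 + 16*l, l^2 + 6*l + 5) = 1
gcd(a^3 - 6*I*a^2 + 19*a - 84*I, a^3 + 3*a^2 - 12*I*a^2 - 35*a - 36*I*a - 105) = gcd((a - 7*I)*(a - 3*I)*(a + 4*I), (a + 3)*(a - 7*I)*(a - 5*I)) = a - 7*I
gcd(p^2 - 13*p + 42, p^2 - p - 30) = p - 6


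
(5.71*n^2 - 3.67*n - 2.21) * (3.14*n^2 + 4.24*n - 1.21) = 17.9294*n^4 + 12.6866*n^3 - 29.4093*n^2 - 4.9297*n + 2.6741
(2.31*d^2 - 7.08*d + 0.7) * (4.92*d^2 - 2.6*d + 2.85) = 11.3652*d^4 - 40.8396*d^3 + 28.4355*d^2 - 21.998*d + 1.995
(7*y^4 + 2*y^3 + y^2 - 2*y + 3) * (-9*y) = -63*y^5 - 18*y^4 - 9*y^3 + 18*y^2 - 27*y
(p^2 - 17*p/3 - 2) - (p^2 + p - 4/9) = -20*p/3 - 14/9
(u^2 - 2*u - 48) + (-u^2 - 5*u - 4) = -7*u - 52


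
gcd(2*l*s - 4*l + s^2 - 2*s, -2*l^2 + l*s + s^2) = 2*l + s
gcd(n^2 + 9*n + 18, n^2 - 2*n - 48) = n + 6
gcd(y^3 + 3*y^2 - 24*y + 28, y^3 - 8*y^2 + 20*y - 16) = y^2 - 4*y + 4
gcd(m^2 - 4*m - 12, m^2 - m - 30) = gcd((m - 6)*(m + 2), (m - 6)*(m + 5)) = m - 6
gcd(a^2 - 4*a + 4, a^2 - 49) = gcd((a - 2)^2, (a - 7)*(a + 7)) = 1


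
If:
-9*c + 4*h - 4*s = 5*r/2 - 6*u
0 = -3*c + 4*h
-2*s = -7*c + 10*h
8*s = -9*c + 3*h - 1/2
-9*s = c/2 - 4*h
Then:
No Solution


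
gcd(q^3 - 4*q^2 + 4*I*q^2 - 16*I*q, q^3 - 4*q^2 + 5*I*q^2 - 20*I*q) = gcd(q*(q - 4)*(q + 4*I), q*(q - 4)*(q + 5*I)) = q^2 - 4*q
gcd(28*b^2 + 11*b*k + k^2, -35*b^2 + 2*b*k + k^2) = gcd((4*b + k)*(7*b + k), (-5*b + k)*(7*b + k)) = 7*b + k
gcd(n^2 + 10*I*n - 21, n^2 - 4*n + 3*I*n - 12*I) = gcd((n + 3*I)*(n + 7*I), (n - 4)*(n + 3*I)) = n + 3*I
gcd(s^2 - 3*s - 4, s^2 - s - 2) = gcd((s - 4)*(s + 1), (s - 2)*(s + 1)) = s + 1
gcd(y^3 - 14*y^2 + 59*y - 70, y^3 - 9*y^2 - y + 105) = y^2 - 12*y + 35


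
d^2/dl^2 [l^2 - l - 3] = 2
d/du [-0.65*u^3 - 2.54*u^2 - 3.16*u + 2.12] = -1.95*u^2 - 5.08*u - 3.16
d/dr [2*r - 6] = 2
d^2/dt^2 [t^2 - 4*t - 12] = 2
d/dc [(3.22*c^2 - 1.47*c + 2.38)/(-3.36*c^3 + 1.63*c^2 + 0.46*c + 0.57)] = (10.8192*c^4 - 9.8784*c^3 + 27.8677*c^2 - 4.088*c - 1.9327)/(11.2896*c^6 - 10.9536*c^5 - 0.4343*c^4 - 2.3308*c^3 + 2.0698*c^2 + 0.5244*c + 0.3249)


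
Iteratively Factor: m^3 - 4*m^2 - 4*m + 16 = (m - 2)*(m^2 - 2*m - 8) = (m - 2)*(m + 2)*(m - 4)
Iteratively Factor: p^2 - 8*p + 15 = (p - 3)*(p - 5)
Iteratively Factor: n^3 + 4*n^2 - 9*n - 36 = (n + 4)*(n^2 - 9) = (n + 3)*(n + 4)*(n - 3)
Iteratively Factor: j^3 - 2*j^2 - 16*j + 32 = (j - 2)*(j^2 - 16) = (j - 2)*(j + 4)*(j - 4)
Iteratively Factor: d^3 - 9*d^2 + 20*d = (d)*(d^2 - 9*d + 20) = d*(d - 5)*(d - 4)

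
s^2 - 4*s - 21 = (s - 7)*(s + 3)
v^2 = v^2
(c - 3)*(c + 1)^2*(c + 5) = c^4 + 4*c^3 - 10*c^2 - 28*c - 15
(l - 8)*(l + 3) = l^2 - 5*l - 24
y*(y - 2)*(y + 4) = y^3 + 2*y^2 - 8*y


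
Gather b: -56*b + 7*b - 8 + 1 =-49*b - 7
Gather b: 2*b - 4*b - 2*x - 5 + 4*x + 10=-2*b + 2*x + 5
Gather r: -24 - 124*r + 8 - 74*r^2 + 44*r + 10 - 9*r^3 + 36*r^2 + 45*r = -9*r^3 - 38*r^2 - 35*r - 6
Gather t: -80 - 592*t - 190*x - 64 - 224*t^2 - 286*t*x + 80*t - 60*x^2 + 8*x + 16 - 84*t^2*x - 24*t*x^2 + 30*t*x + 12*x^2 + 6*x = t^2*(-84*x - 224) + t*(-24*x^2 - 256*x - 512) - 48*x^2 - 176*x - 128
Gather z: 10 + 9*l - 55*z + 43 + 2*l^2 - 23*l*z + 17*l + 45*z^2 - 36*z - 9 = 2*l^2 + 26*l + 45*z^2 + z*(-23*l - 91) + 44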